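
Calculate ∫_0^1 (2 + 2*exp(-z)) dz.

An antiderivative is F(z) = 2*z - 2*exp(-z).
Then F(1) - F(0) = (2 - 2*exp(-1)) - (-2) = 4 - 2*exp(-1).

4 - 2*exp(-1)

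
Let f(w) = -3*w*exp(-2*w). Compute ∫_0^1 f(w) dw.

Integrate by parts once (u = w, dv = -3*exp(-2*w) dw).
An antiderivative is F(w) = (6*w + 3)*exp(-2*w)/4.
Then F(1) - F(0) = (9*exp(-2)/4) - (3/4) = -3/4 + 9*exp(-2)/4.

-3/4 + 9*exp(-2)/4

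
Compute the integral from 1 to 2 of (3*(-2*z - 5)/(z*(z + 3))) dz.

-log(40)

Factor the denominator: z**2 + 3*z = (z + 3)z.
Partial fractions: 3*(-2*z - 5)/(z*(z + 3)) = -1/(z + 3) - 5/z.
An antiderivative is F(z) = -5*log(z) - log(z + 3).
Then F(2) - F(1) = (-5*log(2) - log(5)) - (-log(4)) = -log(40).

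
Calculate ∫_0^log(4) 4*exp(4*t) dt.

Let u = exp(t), so du = exp(t) dt. When t = 0, u = 1; when t = log(4), u = 4.
The integral becomes 4·∫ u**3 du from 1 to 4, with antiderivative u**4.
Back in t: F(t) = exp(4*t).
Then F(log(4)) - F(0) = (256) - (1) = 255.

255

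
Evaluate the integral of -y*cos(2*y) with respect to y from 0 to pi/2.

Integrate by parts once (u = y, dv = -cos(2*y) dy).
An antiderivative is F(y) = -y*sin(2*y)/2 - cos(2*y)/4.
Then F(pi/2) - F(0) = (1/4) - (-1/4) = 1/2.

1/2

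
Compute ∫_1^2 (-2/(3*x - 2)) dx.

-4*log(2)/3

An antiderivative is F(x) = -2*log(3*x - 2)/3.
Then F(2) - F(1) = (-4*log(2)/3) - (0) = -4*log(2)/3.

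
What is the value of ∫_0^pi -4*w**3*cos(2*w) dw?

-3*pi**2

Integrate by parts 3 times (u = w^3, dv = -4*cos(2*w) dw).
An antiderivative is F(w) = -2*w**3*sin(2*w) - 3*w**2*cos(2*w) + 3*w*sin(2*w) + 3*cos(2*w)/2.
Then F(pi) - F(0) = (3/2 - 3*pi**2) - (3/2) = -3*pi**2.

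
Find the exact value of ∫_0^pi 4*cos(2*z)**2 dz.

2*pi

Use the identity cos^2(2*z) = (1 + cos(4*z))/2.
An antiderivative is F(z) = 2*z + sin(4*z)/2.
Then F(pi) - F(0) = (2*pi) - (0) = 2*pi.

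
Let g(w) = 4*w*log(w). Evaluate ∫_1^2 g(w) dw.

-3 + 8*log(2)

Integrate by parts once (u = ln w, dv = 4*w dw).
An antiderivative is F(w) = w**2*(2*log(w) - 1).
Then F(2) - F(1) = (-4 + 8*log(2)) - (-1) = -3 + 8*log(2).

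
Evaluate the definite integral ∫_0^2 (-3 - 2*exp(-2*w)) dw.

An antiderivative is F(w) = -3*w + exp(-2*w).
Then F(2) - F(0) = (-6 + exp(-4)) - (1) = -7 + exp(-4).

-7 + exp(-4)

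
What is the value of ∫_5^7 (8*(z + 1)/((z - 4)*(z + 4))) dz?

-log(3) + 3*log(11)

Factor the denominator: z**2 - 16 = (z + 4)(z - 4).
Partial fractions: 8*(z + 1)/((z - 4)*(z + 4)) = 3/(z + 4) + 5/(z - 4).
An antiderivative is F(z) = 5*log(z - 4) + 3*log(z + 4).
Then F(7) - F(5) = (5*log(3) + 3*log(11)) - (6*log(3)) = -log(3) + 3*log(11).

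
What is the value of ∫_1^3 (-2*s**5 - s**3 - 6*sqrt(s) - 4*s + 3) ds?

By the power rule, an antiderivative is F(s) = -s**6/3 - s**4/4 - 4*s**(3/2) - 2*s**2 + 3*s.
Then F(3) - F(1) = (-1089/4 - 12*sqrt(3)) - (-43/12) = -806/3 - 12*sqrt(3).

-806/3 - 12*sqrt(3)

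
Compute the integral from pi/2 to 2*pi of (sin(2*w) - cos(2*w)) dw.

An antiderivative is F(w) = -sin(2*w)/2 - cos(2*w)/2.
Then F(2*pi) - F(pi/2) = (-1/2) - (1/2) = -1.

-1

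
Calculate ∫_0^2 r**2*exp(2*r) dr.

Integrate by parts twice (u = r^2, dv = exp(2*r) dr).
An antiderivative is F(r) = (2*r**2 - 2*r + 1)*exp(2*r)/4.
Then F(2) - F(0) = (5*exp(4)/4) - (1/4) = -1/4 + 5*exp(4)/4.

-1/4 + 5*exp(4)/4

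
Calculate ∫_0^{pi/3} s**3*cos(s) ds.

-sqrt(3)*pi + sqrt(3)*pi**3/54 + pi**2/6 + 3

Integrate by parts 3 times (u = s^3, dv = cos(s) ds).
An antiderivative is F(s) = s**3*sin(s) + 3*s**2*cos(s) - 6*s*sin(s) - 6*cos(s).
Then F(pi/3) - F(0) = (-sqrt(3)*pi - 3 + sqrt(3)*pi**3/54 + pi**2/6) - (-6) = -sqrt(3)*pi + sqrt(3)*pi**3/54 + pi**2/6 + 3.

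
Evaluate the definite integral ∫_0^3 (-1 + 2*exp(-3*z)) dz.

-7/3 - 2*exp(-9)/3

An antiderivative is F(z) = -z - 2*exp(-3*z)/3.
Then F(3) - F(0) = (-3 - 2*exp(-9)/3) - (-2/3) = -7/3 - 2*exp(-9)/3.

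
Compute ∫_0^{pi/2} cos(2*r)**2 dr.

Use the identity cos^2(2*r) = (1 + cos(4*r))/2.
An antiderivative is F(r) = r/2 + sin(4*r)/8.
Then F(pi/2) - F(0) = (pi/4) - (0) = pi/4.

pi/4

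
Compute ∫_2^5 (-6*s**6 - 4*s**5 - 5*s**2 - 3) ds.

-542028/7

By the power rule, an antiderivative is F(s) = -6*s**7/7 - 2*s**6/3 - 5*s**3/3 - 3*s.
Then F(5) - F(2) = (-543230/7) - (-1202/7) = -542028/7.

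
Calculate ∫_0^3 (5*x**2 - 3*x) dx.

By the power rule, an antiderivative is F(x) = 5*x**3/3 - 3*x**2/2.
Then F(3) - F(0) = (63/2) - (0) = 63/2.

63/2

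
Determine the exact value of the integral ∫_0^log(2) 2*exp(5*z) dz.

Let u = exp(z), so du = exp(z) dz. When z = 0, u = 1; when z = log(2), u = 2.
The integral becomes 2·∫ u**4 du from 1 to 2, with antiderivative 2*u**5/5.
Back in z: F(z) = 2*exp(5*z)/5.
Then F(log(2)) - F(0) = (64/5) - (2/5) = 62/5.

62/5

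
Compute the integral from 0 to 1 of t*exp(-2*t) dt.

(-3 + exp(2))*exp(-2)/4

Integrate by parts once (u = t, dv = exp(-2*t) dt).
An antiderivative is F(t) = (-2*t - 1)*exp(-2*t)/4.
Then F(1) - F(0) = (-3*exp(-2)/4) - (-1/4) = (-3 + exp(2))*exp(-2)/4.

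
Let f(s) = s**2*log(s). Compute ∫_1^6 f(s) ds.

Integrate by parts once (u = ln s, dv = s**2 ds).
An antiderivative is F(s) = s**3*(3*log(s) - 1)/9.
Then F(6) - F(1) = (-24 + 72*log(2) + 72*log(3)) - (-1/9) = -215/9 + 72*log(2) + 72*log(3).

-215/9 + 72*log(2) + 72*log(3)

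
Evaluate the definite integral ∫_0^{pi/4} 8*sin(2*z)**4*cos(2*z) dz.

Let u = sin(2*z), so du = 2*cos(2*z) dz. When z = 0, u = 0; when z = pi/4, u = 1.
The integral becomes 4·∫ u**4 du from 0 to 1, with antiderivative 4*u**5/5.
Back in z: F(z) = 4*sin(2*z)**5/5.
Then F(pi/4) - F(0) = (4/5) - (0) = 4/5.

4/5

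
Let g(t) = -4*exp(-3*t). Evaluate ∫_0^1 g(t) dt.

-4/3 + 4*exp(-3)/3

An antiderivative is F(t) = 4*exp(-3*t)/3.
Then F(1) - F(0) = (4*exp(-3)/3) - (4/3) = -4/3 + 4*exp(-3)/3.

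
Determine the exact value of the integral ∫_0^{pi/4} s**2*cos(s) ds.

sqrt(2)*(-32 + pi**2 + 8*pi)/32

Integrate by parts twice (u = s^2, dv = cos(s) ds).
An antiderivative is F(s) = s**2*sin(s) + 2*s*cos(s) - 2*sin(s).
Then F(pi/4) - F(0) = (sqrt(2)*(-32 + pi**2 + 8*pi)/32) - (0) = sqrt(2)*(-32 + pi**2 + 8*pi)/32.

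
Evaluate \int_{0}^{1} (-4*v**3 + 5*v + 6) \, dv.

By the power rule, an antiderivative is F(v) = -v**4 + 5*v**2/2 + 6*v.
Then F(1) - F(0) = (15/2) - (0) = 15/2.

15/2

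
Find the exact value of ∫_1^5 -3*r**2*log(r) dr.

Integrate by parts once (u = ln r, dv = -3*r**2 dr).
An antiderivative is F(r) = -r**3*(3*log(r) - 1)/3.
Then F(5) - F(1) = (125/3 - 125*log(5)) - (1/3) = 124/3 - 125*log(5).

124/3 - 125*log(5)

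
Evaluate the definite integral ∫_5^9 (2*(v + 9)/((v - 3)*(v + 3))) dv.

log(36)

Factor the denominator: v**2 - 9 = (v + 3)(v - 3).
Partial fractions: 2*(v + 9)/((v - 3)*(v + 3)) = -2/(v + 3) + 4/(v - 3).
An antiderivative is F(v) = 4*log(v - 3) - 2*log(v + 3).
Then F(9) - F(5) = (log(9)) - (-log(4)) = log(36).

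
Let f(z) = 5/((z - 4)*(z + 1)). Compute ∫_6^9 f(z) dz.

log(7/4)

Factor the denominator: z**2 - 3*z - 4 = (z + 1)(z - 4).
Partial fractions: 5/((z - 4)*(z + 1)) = -1/(z + 1) + 1/(z - 4).
An antiderivative is F(z) = log(z - 4) - log(z + 1).
Then F(9) - F(6) = (-log(2)) - (log(2/7)) = log(7/4).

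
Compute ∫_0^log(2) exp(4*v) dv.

Let u = exp(v), so du = exp(v) dv. When v = 0, u = 1; when v = log(2), u = 2.
The integral becomes ∫ u**3 du from 1 to 2, with antiderivative u**4/4.
Back in v: F(v) = exp(4*v)/4.
Then F(log(2)) - F(0) = (4) - (1/4) = 15/4.

15/4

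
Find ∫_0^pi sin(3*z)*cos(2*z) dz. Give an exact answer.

Use the identity sin(3*z)cos(2*z) = [sin(5*z) + sin(z)]/2.
An antiderivative is F(z) = -cos(z)/2 - cos(5*z)/10.
Then F(pi) - F(0) = (3/5) - (-3/5) = 6/5.

6/5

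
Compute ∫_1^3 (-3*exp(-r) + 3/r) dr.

-3*exp(-1) + 3*exp(-3) + 3*log(3)

An antiderivative is F(r) = 3*log(r) + 3*exp(-r).
Then F(3) - F(1) = (3*exp(-3) + 3*log(3)) - (3*exp(-1)) = -3*exp(-1) + 3*exp(-3) + 3*log(3).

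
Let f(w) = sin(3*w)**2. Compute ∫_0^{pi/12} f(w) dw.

-1/12 + pi/24

Use the identity sin^2(3*w) = (1 - cos(6*w))/2.
An antiderivative is F(w) = w/2 - sin(6*w)/12.
Then F(pi/12) - F(0) = (-1/12 + pi/24) - (0) = -1/12 + pi/24.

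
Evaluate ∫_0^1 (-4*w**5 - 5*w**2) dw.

By the power rule, an antiderivative is F(w) = -2*w**6/3 - 5*w**3/3.
Then F(1) - F(0) = (-7/3) - (0) = -7/3.

-7/3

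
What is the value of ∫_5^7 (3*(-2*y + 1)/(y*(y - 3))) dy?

-5*log(2) - log(7) + log(5)

Factor the denominator: y**2 - 3*y = y(y - 3).
Partial fractions: 3*(-2*y + 1)/(y*(y - 3)) = -1/y - 5/(y - 3).
An antiderivative is F(y) = -log(y) - 5*log(y - 3).
Then F(7) - F(5) = (-10*log(2) - log(7)) - (-5*log(2) - log(5)) = -5*log(2) - log(7) + log(5).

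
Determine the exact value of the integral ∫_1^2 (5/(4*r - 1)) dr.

An antiderivative is F(r) = 5*log(4*r - 1)/4.
Then F(2) - F(1) = (5*log(7)/4) - (5*log(3)/4) = -5*log(3)/4 + 5*log(7)/4.

-5*log(3)/4 + 5*log(7)/4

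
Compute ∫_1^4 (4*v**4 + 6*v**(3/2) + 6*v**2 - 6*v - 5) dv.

By the power rule, an antiderivative is F(v) = 12*v**(5/2)/5 + 4*v**5/5 + 2*v**3 - 3*v**2 - 5*v.
Then F(4) - F(1) = (956) - (-14/5) = 4794/5.

4794/5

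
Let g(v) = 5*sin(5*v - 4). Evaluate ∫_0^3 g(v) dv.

Let u = 5*v - 4, so du = 5 dv. When v = 0, u = -4; when v = 3, u = 11.
The integral becomes ∫ sin(u) du from -4 to 11, with antiderivative -cos(u).
Back in v: F(v) = -cos(5*v - 4).
Then F(3) - F(0) = (-cos(11)) - (-cos(4)) = cos(4) - cos(11).

cos(4) - cos(11)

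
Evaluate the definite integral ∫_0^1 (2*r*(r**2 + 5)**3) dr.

671/4

Let u = r**2 + 5, so du = 2*r dr. When r = 0, u = 5; when r = 1, u = 6.
The integral becomes ∫ u**3 du from 5 to 6, with antiderivative u**4/4.
Back in r: F(r) = (r**2 + 5)**4/4.
Then F(1) - F(0) = (324) - (625/4) = 671/4.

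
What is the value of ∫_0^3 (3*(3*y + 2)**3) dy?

14625/4

Let u = 3*y + 2, so du = 3 dy. When y = 0, u = 2; when y = 3, u = 11.
The integral becomes ∫ u**3 du from 2 to 11, with antiderivative u**4/4.
Back in y: F(y) = (3*y + 2)**4/4.
Then F(3) - F(0) = (14641/4) - (4) = 14625/4.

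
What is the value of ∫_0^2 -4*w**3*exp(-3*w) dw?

Integrate by parts 3 times (u = w^3, dv = -4*exp(-3*w) dw).
An antiderivative is F(w) = (36*w**3 + 36*w**2 + 24*w + 8)*exp(-3*w)/27.
Then F(2) - F(0) = (488*exp(-6)/27) - (8/27) = -8/27 + 488*exp(-6)/27.

-8/27 + 488*exp(-6)/27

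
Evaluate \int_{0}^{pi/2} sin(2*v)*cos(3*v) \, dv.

-2/5

Use the identity sin(2*v)cos(3*v) = [sin(5*v) + sin(-v)]/2.
An antiderivative is F(v) = cos(v)/2 - cos(5*v)/10.
Then F(pi/2) - F(0) = (0) - (2/5) = -2/5.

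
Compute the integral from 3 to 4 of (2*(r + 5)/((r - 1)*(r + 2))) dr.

Factor the denominator: r**2 + r - 2 = (r + 2)(r - 1).
Partial fractions: 2*(r + 5)/((r - 1)*(r + 2)) = -2/(r + 2) + 4/(r - 1).
An antiderivative is F(r) = 4*log(r - 1) - 2*log(r + 2).
Then F(4) - F(3) = (log(9/4)) - (log(16/25)) = -6*log(2) + 2*log(3) + 2*log(5).

-6*log(2) + 2*log(3) + 2*log(5)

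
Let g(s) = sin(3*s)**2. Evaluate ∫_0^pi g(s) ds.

pi/2

Use the identity sin^2(3*s) = (1 - cos(6*s))/2.
An antiderivative is F(s) = s/2 - sin(6*s)/12.
Then F(pi) - F(0) = (pi/2) - (0) = pi/2.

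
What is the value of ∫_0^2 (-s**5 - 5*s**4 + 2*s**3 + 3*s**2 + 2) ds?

-68/3

By the power rule, an antiderivative is F(s) = -s**6/6 - s**5 + s**4/2 + s**3 + 2*s.
Then F(2) - F(0) = (-68/3) - (0) = -68/3.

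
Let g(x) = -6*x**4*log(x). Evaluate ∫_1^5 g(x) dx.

18744/25 - 3750*log(5)

Integrate by parts once (u = ln x, dv = -6*x**4 dx).
An antiderivative is F(x) = -6*x**5*(5*log(x) - 1)/25.
Then F(5) - F(1) = (750 - 3750*log(5)) - (6/25) = 18744/25 - 3750*log(5).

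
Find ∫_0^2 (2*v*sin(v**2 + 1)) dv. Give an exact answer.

-cos(5) + cos(1)

Let u = v**2 + 1, so du = 2*v dv. When v = 0, u = 1; when v = 2, u = 5.
The integral becomes ∫ sin(u) du from 1 to 5, with antiderivative -cos(u).
Back in v: F(v) = -cos(v**2 + 1).
Then F(2) - F(0) = (-cos(5)) - (-cos(1)) = -cos(5) + cos(1).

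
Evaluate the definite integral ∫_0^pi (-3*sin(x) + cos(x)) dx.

An antiderivative is F(x) = sin(x) + 3*cos(x).
Then F(pi) - F(0) = (-3) - (3) = -6.

-6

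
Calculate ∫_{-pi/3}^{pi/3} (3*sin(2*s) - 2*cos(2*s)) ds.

An antiderivative is F(s) = -sin(2*s) - 3*cos(2*s)/2.
Then F(pi/3) - F(-pi/3) = (3/4 - sqrt(3)/2) - (3/4 + sqrt(3)/2) = -sqrt(3).

-sqrt(3)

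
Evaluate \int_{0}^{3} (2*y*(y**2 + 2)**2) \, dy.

441

Let u = y**2 + 2, so du = 2*y dy. When y = 0, u = 2; when y = 3, u = 11.
The integral becomes ∫ u**2 du from 2 to 11, with antiderivative u**3/3.
Back in y: F(y) = (y**2 + 2)**3/3.
Then F(3) - F(0) = (1331/3) - (8/3) = 441.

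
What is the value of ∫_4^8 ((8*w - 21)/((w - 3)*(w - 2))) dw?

Factor the denominator: w**2 - 5*w + 6 = (w - 2)(w - 3).
Partial fractions: (8*w - 21)/((w - 3)*(w - 2)) = 5/(w - 2) + 3/(w - 3).
An antiderivative is F(w) = 3*log(w - 3) + 5*log(w - 2).
Then F(8) - F(4) = (5*log(2) + 3*log(5) + 5*log(3)) - (log(32)) = 3*log(5) + 5*log(3).

3*log(5) + 5*log(3)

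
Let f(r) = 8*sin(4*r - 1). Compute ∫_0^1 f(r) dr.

2*cos(1) - 2*cos(3)

Let u = 4*r - 1, so du = 4 dr. When r = 0, u = -1; when r = 1, u = 3.
The integral becomes 2·∫ sin(u) du from -1 to 3, with antiderivative -2*cos(u).
Back in r: F(r) = -2*cos(4*r - 1).
Then F(1) - F(0) = (-2*cos(3)) - (-2*cos(1)) = 2*cos(1) - 2*cos(3).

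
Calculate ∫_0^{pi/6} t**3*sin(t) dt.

Integrate by parts 3 times (u = t^3, dv = sin(t) dt).
An antiderivative is F(t) = -t**3*cos(t) + 3*t**2*sin(t) + 6*t*cos(t) - 6*sin(t).
Then F(pi/6) - F(0) = (-3 - sqrt(3)*pi**3/432 + pi**2/24 + sqrt(3)*pi/2) - (0) = -3 - sqrt(3)*pi**3/432 + pi**2/24 + sqrt(3)*pi/2.

-3 - sqrt(3)*pi**3/432 + pi**2/24 + sqrt(3)*pi/2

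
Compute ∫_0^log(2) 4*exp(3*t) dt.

28/3

Let u = exp(t), so du = exp(t) dt. When t = 0, u = 1; when t = log(2), u = 2.
The integral becomes 4·∫ u**2 du from 1 to 2, with antiderivative 4*u**3/3.
Back in t: F(t) = 4*exp(3*t)/3.
Then F(log(2)) - F(0) = (32/3) - (4/3) = 28/3.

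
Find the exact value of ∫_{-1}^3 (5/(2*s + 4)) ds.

An antiderivative is F(s) = 5*log(2*s + 4)/2.
Then F(3) - F(-1) = (5*log(10)/2) - (5*log(2)/2) = 5*log(5)/2.

5*log(5)/2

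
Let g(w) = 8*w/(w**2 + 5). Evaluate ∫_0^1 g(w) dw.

Let u = w**2 + 5, so du = 2*w dw. When w = 0, u = 5; when w = 1, u = 6.
The integral becomes 4·∫ 1/u du from 5 to 6, with antiderivative 4*log(u).
Back in w: F(w) = 4*log(w**2 + 5).
Then F(1) - F(0) = (4*log(2) + 4*log(3)) - (4*log(5)) = -4*log(5) + 4*log(2) + 4*log(3).

-4*log(5) + 4*log(2) + 4*log(3)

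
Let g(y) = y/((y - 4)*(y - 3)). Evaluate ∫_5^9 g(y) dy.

Factor the denominator: y**2 - 7*y + 12 = (y - 3)(y - 4).
Partial fractions: y/((y - 4)*(y - 3)) = -3/(y - 3) + 4/(y - 4).
An antiderivative is F(y) = 4*log(y - 4) - 3*log(y - 3).
Then F(9) - F(5) = (-3*log(3) - 3*log(2) + 4*log(5)) - (-log(8)) = -3*log(3) + 4*log(5).

-3*log(3) + 4*log(5)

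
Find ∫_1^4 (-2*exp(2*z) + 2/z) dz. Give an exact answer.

An antiderivative is F(z) = -exp(2*z) + 2*log(z).
Then F(4) - F(1) = (-exp(8) + log(16)) - (-exp(2)) = -exp(8) + log(16) + exp(2).

-exp(8) + log(16) + exp(2)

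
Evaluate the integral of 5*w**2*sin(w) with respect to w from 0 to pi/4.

Integrate by parts twice (u = w^2, dv = 5*sin(w) dw).
An antiderivative is F(w) = -5*w**2*cos(w) + 10*w*sin(w) + 10*cos(w).
Then F(pi/4) - F(0) = (5*sqrt(2)*(-pi**2 + 8*pi + 32)/32) - (10) = -10 - 5*sqrt(2)*pi**2/32 + 5*sqrt(2)*pi/4 + 5*sqrt(2).

-10 - 5*sqrt(2)*pi**2/32 + 5*sqrt(2)*pi/4 + 5*sqrt(2)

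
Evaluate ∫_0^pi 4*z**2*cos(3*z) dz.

Integrate by parts twice (u = z^2, dv = 4*cos(3*z) dz).
An antiderivative is F(z) = 4*z**2*sin(3*z)/3 + 8*z*cos(3*z)/9 - 8*sin(3*z)/27.
Then F(pi) - F(0) = (-8*pi/9) - (0) = -8*pi/9.

-8*pi/9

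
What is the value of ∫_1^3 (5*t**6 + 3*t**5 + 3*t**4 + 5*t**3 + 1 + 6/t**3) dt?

228406/105

By the power rule, an antiderivative is F(t) = 5*t**7/7 + t**6/2 + 3*t**5/5 + 5*t**4/4 + t - 3/t**2.
Then F(3) - F(1) = (914071/420) - (149/140) = 228406/105.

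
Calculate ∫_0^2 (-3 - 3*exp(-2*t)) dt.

-15/2 + 3*exp(-4)/2

An antiderivative is F(t) = -3*t + 3*exp(-2*t)/2.
Then F(2) - F(0) = (-6 + 3*exp(-4)/2) - (3/2) = -15/2 + 3*exp(-4)/2.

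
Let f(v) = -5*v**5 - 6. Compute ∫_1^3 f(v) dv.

-1856/3

By the power rule, an antiderivative is F(v) = -5*v**6/6 - 6*v.
Then F(3) - F(1) = (-1251/2) - (-41/6) = -1856/3.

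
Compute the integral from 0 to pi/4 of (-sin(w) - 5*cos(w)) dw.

-2*sqrt(2) - 1

An antiderivative is F(w) = -5*sin(w) + cos(w).
Then F(pi/4) - F(0) = (-2*sqrt(2)) - (1) = -2*sqrt(2) - 1.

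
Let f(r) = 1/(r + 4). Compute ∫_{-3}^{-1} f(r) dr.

log(3)

An antiderivative is F(r) = log(r + 4).
Then F(-1) - F(-3) = (log(3)) - (0) = log(3).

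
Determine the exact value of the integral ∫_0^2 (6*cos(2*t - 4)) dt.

Let u = 2*t - 4, so du = 2 dt. When t = 0, u = -4; when t = 2, u = 0.
The integral becomes 3·∫ cos(u) du from -4 to 0, with antiderivative 3*sin(u).
Back in t: F(t) = 3*sin(2*t - 4).
Then F(2) - F(0) = (0) - (-3*sin(4)) = 3*sin(4).

3*sin(4)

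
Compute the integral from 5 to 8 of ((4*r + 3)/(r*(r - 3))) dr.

-8*log(2) + 6*log(5)

Factor the denominator: r**2 - 3*r = r(r - 3).
Partial fractions: (4*r + 3)/(r*(r - 3)) = -1/r + 5/(r - 3).
An antiderivative is F(r) = -log(r) + 5*log(r - 3).
Then F(8) - F(5) = (-3*log(2) + 5*log(5)) - (log(32/5)) = -8*log(2) + 6*log(5).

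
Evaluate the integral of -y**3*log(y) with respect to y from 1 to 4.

Integrate by parts once (u = ln y, dv = -y**3 dy).
An antiderivative is F(y) = -y**4*(4*log(y) - 1)/16.
Then F(4) - F(1) = (16 - 128*log(2)) - (1/16) = 255/16 - 128*log(2).

255/16 - 128*log(2)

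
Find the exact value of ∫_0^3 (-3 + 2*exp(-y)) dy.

An antiderivative is F(y) = -3*y - 2*exp(-y).
Then F(3) - F(0) = (-9 - 2*exp(-3)) - (-2) = -7 - 2*exp(-3).

-7 - 2*exp(-3)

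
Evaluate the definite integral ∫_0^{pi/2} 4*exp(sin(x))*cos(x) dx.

Let u = sin(x), so du = cos(x) dx. When x = 0, u = 0; when x = pi/2, u = 1.
The integral becomes 4·∫ exp(u) du from 0 to 1, with antiderivative 4*exp(u).
Back in x: F(x) = 4*exp(sin(x)).
Then F(pi/2) - F(0) = (4*E) - (4) = -4 + 4*E.

-4 + 4*E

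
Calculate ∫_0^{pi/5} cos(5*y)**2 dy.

pi/10

Use the identity cos^2(5*y) = (1 + cos(10*y))/2.
An antiderivative is F(y) = y/2 + sin(10*y)/20.
Then F(pi/5) - F(0) = (pi/10) - (0) = pi/10.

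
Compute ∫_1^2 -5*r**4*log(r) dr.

Integrate by parts once (u = ln r, dv = -5*r**4 dr).
An antiderivative is F(r) = -r**5*(5*log(r) - 1)/5.
Then F(2) - F(1) = (32/5 - 32*log(2)) - (1/5) = 31/5 - 32*log(2).

31/5 - 32*log(2)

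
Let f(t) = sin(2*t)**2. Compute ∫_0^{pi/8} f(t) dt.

-1/8 + pi/16

Use the identity sin^2(2*t) = (1 - cos(4*t))/2.
An antiderivative is F(t) = t/2 - sin(4*t)/8.
Then F(pi/8) - F(0) = (-1/8 + pi/16) - (0) = -1/8 + pi/16.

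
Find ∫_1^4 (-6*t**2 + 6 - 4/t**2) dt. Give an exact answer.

By the power rule, an antiderivative is F(t) = -2*t**3 + 6*t + 4/t.
Then F(4) - F(1) = (-103) - (8) = -111.

-111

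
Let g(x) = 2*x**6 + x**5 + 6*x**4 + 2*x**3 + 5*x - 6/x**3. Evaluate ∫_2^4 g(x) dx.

3727589/560

By the power rule, an antiderivative is F(x) = 2*x**7/7 + x**6/6 + 6*x**5/5 + x**4/2 + 5*x**2/2 + 3/x**2.
Then F(4) - F(2) = (11358139/1680) - (43843/420) = 3727589/560.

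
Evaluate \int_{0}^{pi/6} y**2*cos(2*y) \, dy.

-sqrt(3)/8 + sqrt(3)*pi**2/144 + pi/24

Integrate by parts twice (u = y^2, dv = cos(2*y) dy).
An antiderivative is F(y) = y**2*sin(2*y)/2 + y*cos(2*y)/2 - sin(2*y)/4.
Then F(pi/6) - F(0) = (-sqrt(3)/8 + sqrt(3)*pi**2/144 + pi/24) - (0) = -sqrt(3)/8 + sqrt(3)*pi**2/144 + pi/24.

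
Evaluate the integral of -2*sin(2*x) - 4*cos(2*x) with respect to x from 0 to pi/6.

An antiderivative is F(x) = -2*sin(2*x) + cos(2*x).
Then F(pi/6) - F(0) = (1/2 - sqrt(3)) - (1) = -sqrt(3) - 1/2.

-sqrt(3) - 1/2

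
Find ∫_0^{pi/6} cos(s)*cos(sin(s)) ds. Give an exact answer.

Let u = sin(s), so du = cos(s) ds. When s = 0, u = 0; when s = pi/6, u = 1/2.
The integral becomes ∫ cos(u) du from 0 to 1/2, with antiderivative sin(u).
Back in s: F(s) = sin(sin(s)).
Then F(pi/6) - F(0) = (sin(1/2)) - (0) = sin(1/2).

sin(1/2)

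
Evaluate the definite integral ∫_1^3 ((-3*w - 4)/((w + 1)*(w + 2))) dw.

log(9/50)

Factor the denominator: w**2 + 3*w + 2 = (w + 2)(w + 1).
Partial fractions: (-3*w - 4)/((w + 1)*(w + 2)) = -2/(w + 2) - 1/(w + 1).
An antiderivative is F(w) = -log(w + 1) - 2*log(w + 2).
Then F(3) - F(1) = (-log(100)) - (-log(18)) = log(9/50).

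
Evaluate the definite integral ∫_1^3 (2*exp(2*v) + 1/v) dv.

An antiderivative is F(v) = exp(2*v) + log(v).
Then F(3) - F(1) = (log(3) + exp(6)) - (exp(2)) = -exp(2) + log(3) + exp(6).

-exp(2) + log(3) + exp(6)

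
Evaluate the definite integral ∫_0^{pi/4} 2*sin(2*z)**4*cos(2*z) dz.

1/5

Let u = sin(2*z), so du = 2*cos(2*z) dz. When z = 0, u = 0; when z = pi/4, u = 1.
The integral becomes ∫ u**4 du from 0 to 1, with antiderivative u**5/5.
Back in z: F(z) = sin(2*z)**5/5.
Then F(pi/4) - F(0) = (1/5) - (0) = 1/5.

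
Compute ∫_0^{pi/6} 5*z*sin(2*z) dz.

Integrate by parts once (u = z, dv = 5*sin(2*z) dz).
An antiderivative is F(z) = -5*z*cos(2*z)/2 + 5*sin(2*z)/4.
Then F(pi/6) - F(0) = (-5*pi/24 + 5*sqrt(3)/8) - (0) = -5*pi/24 + 5*sqrt(3)/8.

-5*pi/24 + 5*sqrt(3)/8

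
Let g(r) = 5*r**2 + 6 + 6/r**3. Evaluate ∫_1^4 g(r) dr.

2013/16

By the power rule, an antiderivative is F(r) = 5*r**3/3 + 6*r - 3/r**2.
Then F(4) - F(1) = (6263/48) - (14/3) = 2013/16.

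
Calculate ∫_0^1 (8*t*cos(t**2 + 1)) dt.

-4*sin(1) + 4*sin(2)

Let u = t**2 + 1, so du = 2*t dt. When t = 0, u = 1; when t = 1, u = 2.
The integral becomes 4·∫ cos(u) du from 1 to 2, with antiderivative 4*sin(u).
Back in t: F(t) = 4*sin(t**2 + 1).
Then F(1) - F(0) = (4*sin(2)) - (4*sin(1)) = -4*sin(1) + 4*sin(2).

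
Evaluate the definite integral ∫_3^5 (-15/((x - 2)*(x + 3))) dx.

-6*log(3) + 6*log(2)

Factor the denominator: x**2 + x - 6 = (x + 3)(x - 2).
Partial fractions: -15/((x - 2)*(x + 3)) = 3/(x + 3) - 3/(x - 2).
An antiderivative is F(x) = -3*log(x - 2) + 3*log(x + 3).
Then F(5) - F(3) = (-3*log(3) + 9*log(2)) - (3*log(2) + 3*log(3)) = -6*log(3) + 6*log(2).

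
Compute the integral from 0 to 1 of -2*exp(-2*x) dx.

An antiderivative is F(x) = exp(-2*x).
Then F(1) - F(0) = (exp(-2)) - (1) = -1 + exp(-2).

-1 + exp(-2)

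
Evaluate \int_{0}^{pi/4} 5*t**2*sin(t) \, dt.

-10 - 5*sqrt(2)*pi**2/32 + 5*sqrt(2)*pi/4 + 5*sqrt(2)

Integrate by parts twice (u = t^2, dv = 5*sin(t) dt).
An antiderivative is F(t) = -5*t**2*cos(t) + 10*t*sin(t) + 10*cos(t).
Then F(pi/4) - F(0) = (5*sqrt(2)*(-pi**2 + 8*pi + 32)/32) - (10) = -10 - 5*sqrt(2)*pi**2/32 + 5*sqrt(2)*pi/4 + 5*sqrt(2).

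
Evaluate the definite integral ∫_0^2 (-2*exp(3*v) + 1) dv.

An antiderivative is F(v) = -2*exp(3*v)/3 + v.
Then F(2) - F(0) = (2 - 2*exp(6)/3) - (-2/3) = 8/3 - 2*exp(6)/3.

8/3 - 2*exp(6)/3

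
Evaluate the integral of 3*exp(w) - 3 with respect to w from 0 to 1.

-6 + 3*E

An antiderivative is F(w) = -3*w + 3*exp(w).
Then F(1) - F(0) = (-3 + 3*E) - (3) = -6 + 3*E.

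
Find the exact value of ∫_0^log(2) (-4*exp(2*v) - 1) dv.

-6 - log(2)

An antiderivative is F(v) = -2*exp(2*v) - v.
Then F(log(2)) - F(0) = (-8 - log(2)) - (-2) = -6 - log(2).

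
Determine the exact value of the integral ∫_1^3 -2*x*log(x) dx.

Integrate by parts once (u = ln x, dv = -2*x dx).
An antiderivative is F(x) = -x**2*(2*log(x) - 1)/2.
Then F(3) - F(1) = (9/2 - 9*log(3)) - (1/2) = 4 - 9*log(3).

4 - 9*log(3)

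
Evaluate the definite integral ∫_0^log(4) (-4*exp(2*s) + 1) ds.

-30 + log(4)

An antiderivative is F(s) = -2*exp(2*s) + s.
Then F(log(4)) - F(0) = (-32 + log(4)) - (-2) = -30 + log(4).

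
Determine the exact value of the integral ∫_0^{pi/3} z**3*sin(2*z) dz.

Integrate by parts 3 times (u = z^3, dv = sin(2*z) dz).
An antiderivative is F(z) = -z**3*cos(2*z)/2 + 3*z**2*sin(2*z)/4 + 3*z*cos(2*z)/4 - 3*sin(2*z)/8.
Then F(pi/3) - F(0) = (-pi/8 - 3*sqrt(3)/16 + pi**3/108 + sqrt(3)*pi**2/24) - (0) = -pi/8 - 3*sqrt(3)/16 + pi**3/108 + sqrt(3)*pi**2/24.

-pi/8 - 3*sqrt(3)/16 + pi**3/108 + sqrt(3)*pi**2/24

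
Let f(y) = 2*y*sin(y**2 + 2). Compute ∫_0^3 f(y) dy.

Let u = y**2 + 2, so du = 2*y dy. When y = 0, u = 2; when y = 3, u = 11.
The integral becomes ∫ sin(u) du from 2 to 11, with antiderivative -cos(u).
Back in y: F(y) = -cos(y**2 + 2).
Then F(3) - F(0) = (-cos(11)) - (-cos(2)) = cos(2) - cos(11).

cos(2) - cos(11)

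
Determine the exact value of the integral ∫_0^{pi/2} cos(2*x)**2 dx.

pi/4

Use the identity cos^2(2*x) = (1 + cos(4*x))/2.
An antiderivative is F(x) = x/2 + sin(4*x)/8.
Then F(pi/2) - F(0) = (pi/4) - (0) = pi/4.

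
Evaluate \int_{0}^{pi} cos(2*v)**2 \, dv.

Use the identity cos^2(2*v) = (1 + cos(4*v))/2.
An antiderivative is F(v) = v/2 + sin(4*v)/8.
Then F(pi) - F(0) = (pi/2) - (0) = pi/2.

pi/2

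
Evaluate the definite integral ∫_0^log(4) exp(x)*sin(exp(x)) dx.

Let u = exp(x), so du = exp(x) dx. When x = 0, u = 1; when x = log(4), u = 4.
The integral becomes ∫ sin(u) du from 1 to 4, with antiderivative -cos(u).
Back in x: F(x) = -cos(exp(x)).
Then F(log(4)) - F(0) = (-cos(4)) - (-cos(1)) = cos(1) - cos(4).

cos(1) - cos(4)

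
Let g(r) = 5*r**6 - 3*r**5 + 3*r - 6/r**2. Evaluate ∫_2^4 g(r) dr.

134567/14

By the power rule, an antiderivative is F(r) = 5*r**7/7 - r**6/2 + 3*r**2/2 + 6/r.
Then F(4) - F(2) = (135525/14) - (479/7) = 134567/14.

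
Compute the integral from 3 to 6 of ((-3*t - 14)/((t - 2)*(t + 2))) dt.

-2*log(5) - 4*log(2)

Factor the denominator: t**2 - 4 = (t + 2)(t - 2).
Partial fractions: (-3*t - 14)/((t - 2)*(t + 2)) = 2/(t + 2) - 5/(t - 2).
An antiderivative is F(t) = -5*log(t - 2) + 2*log(t + 2).
Then F(6) - F(3) = (-log(16)) - (log(25)) = -2*log(5) - 4*log(2).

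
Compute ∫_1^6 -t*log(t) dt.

-18*log(3) - 18*log(2) + 35/4

Integrate by parts once (u = ln t, dv = -t dt).
An antiderivative is F(t) = -t**2*(2*log(t) - 1)/4.
Then F(6) - F(1) = (-18*log(3) - 18*log(2) + 9) - (1/4) = -18*log(3) - 18*log(2) + 35/4.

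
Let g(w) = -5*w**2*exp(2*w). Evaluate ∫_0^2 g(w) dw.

5/4 - 25*exp(4)/4

Integrate by parts twice (u = w^2, dv = -5*exp(2*w) dw).
An antiderivative is F(w) = (-10*w**2 + 10*w - 5)*exp(2*w)/4.
Then F(2) - F(0) = (-25*exp(4)/4) - (-5/4) = 5/4 - 25*exp(4)/4.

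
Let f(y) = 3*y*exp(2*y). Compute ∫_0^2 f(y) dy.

Integrate by parts once (u = y, dv = 3*exp(2*y) dy).
An antiderivative is F(y) = (6*y - 3)*exp(2*y)/4.
Then F(2) - F(0) = (9*exp(4)/4) - (-3/4) = 3/4 + 9*exp(4)/4.

3/4 + 9*exp(4)/4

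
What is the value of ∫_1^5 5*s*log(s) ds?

Integrate by parts once (u = ln s, dv = 5*s ds).
An antiderivative is F(s) = 5*s**2*(2*log(s) - 1)/4.
Then F(5) - F(1) = (-125/4 + 125*log(5)/2) - (-5/4) = -30 + 125*log(5)/2.

-30 + 125*log(5)/2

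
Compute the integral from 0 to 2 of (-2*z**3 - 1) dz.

By the power rule, an antiderivative is F(z) = -z**4/2 - z.
Then F(2) - F(0) = (-10) - (0) = -10.

-10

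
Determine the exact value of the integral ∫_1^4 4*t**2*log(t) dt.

-28 + 512*log(2)/3

Integrate by parts once (u = ln t, dv = 4*t**2 dt).
An antiderivative is F(t) = 4*t**3*(3*log(t) - 1)/9.
Then F(4) - F(1) = (-256/9 + 512*log(2)/3) - (-4/9) = -28 + 512*log(2)/3.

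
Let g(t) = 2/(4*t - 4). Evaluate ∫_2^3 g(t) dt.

An antiderivative is F(t) = log(4*t - 4)/2.
Then F(3) - F(2) = (3*log(2)/2) - (log(2)) = log(2)/2.

log(2)/2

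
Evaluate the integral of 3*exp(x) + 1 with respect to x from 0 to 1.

-2 + 3*E

An antiderivative is F(x) = x + 3*exp(x).
Then F(1) - F(0) = (1 + 3*E) - (3) = -2 + 3*E.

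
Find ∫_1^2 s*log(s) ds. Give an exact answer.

Integrate by parts once (u = ln s, dv = s ds).
An antiderivative is F(s) = s**2*(2*log(s) - 1)/4.
Then F(2) - F(1) = (-1 + log(4)) - (-1/4) = -3/4 + log(4).

-3/4 + log(4)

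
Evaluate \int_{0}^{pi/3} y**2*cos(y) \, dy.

-sqrt(3) + sqrt(3)*pi**2/18 + pi/3

Integrate by parts twice (u = y^2, dv = cos(y) dy).
An antiderivative is F(y) = y**2*sin(y) + 2*y*cos(y) - 2*sin(y).
Then F(pi/3) - F(0) = (-sqrt(3) + sqrt(3)*pi**2/18 + pi/3) - (0) = -sqrt(3) + sqrt(3)*pi**2/18 + pi/3.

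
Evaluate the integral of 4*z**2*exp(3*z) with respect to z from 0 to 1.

Integrate by parts twice (u = z^2, dv = 4*exp(3*z) dz).
An antiderivative is F(z) = (36*z**2 - 24*z + 8)*exp(3*z)/27.
Then F(1) - F(0) = (20*exp(3)/27) - (8/27) = -8/27 + 20*exp(3)/27.

-8/27 + 20*exp(3)/27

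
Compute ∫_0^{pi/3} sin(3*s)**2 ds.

pi/6

Use the identity sin^2(3*s) = (1 - cos(6*s))/2.
An antiderivative is F(s) = s/2 - sin(6*s)/12.
Then F(pi/3) - F(0) = (pi/6) - (0) = pi/6.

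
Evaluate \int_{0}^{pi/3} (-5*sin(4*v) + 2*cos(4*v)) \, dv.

An antiderivative is F(v) = sin(4*v)/2 + 5*cos(4*v)/4.
Then F(pi/3) - F(0) = (-5/8 - sqrt(3)/4) - (5/4) = -15/8 - sqrt(3)/4.

-15/8 - sqrt(3)/4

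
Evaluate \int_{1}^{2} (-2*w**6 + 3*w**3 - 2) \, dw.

-757/28

By the power rule, an antiderivative is F(w) = -2*w**7/7 + 3*w**4/4 - 2*w.
Then F(2) - F(1) = (-200/7) - (-43/28) = -757/28.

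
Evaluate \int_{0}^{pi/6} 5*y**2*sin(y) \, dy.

-10 - 5*sqrt(3)*pi**2/72 + 5*pi/6 + 5*sqrt(3)

Integrate by parts twice (u = y^2, dv = 5*sin(y) dy).
An antiderivative is F(y) = -5*y**2*cos(y) + 10*y*sin(y) + 10*cos(y).
Then F(pi/6) - F(0) = (-5*sqrt(3)*pi**2/72 + 5*pi/6 + 5*sqrt(3)) - (10) = -10 - 5*sqrt(3)*pi**2/72 + 5*pi/6 + 5*sqrt(3).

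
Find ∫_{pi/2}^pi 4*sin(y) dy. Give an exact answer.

4

An antiderivative is F(y) = -4*cos(y).
Then F(pi) - F(pi/2) = (4) - (0) = 4.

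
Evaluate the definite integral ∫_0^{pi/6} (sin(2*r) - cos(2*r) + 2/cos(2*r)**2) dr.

An antiderivative is F(r) = -sin(2*r)/2 - cos(2*r)/2 + tan(2*r).
Then F(pi/6) - F(0) = (-1/4 + 3*sqrt(3)/4) - (-1/2) = 1/4 + 3*sqrt(3)/4.

1/4 + 3*sqrt(3)/4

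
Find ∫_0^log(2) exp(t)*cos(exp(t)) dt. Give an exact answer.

-sin(1) + sin(2)

Let u = exp(t), so du = exp(t) dt. When t = 0, u = 1; when t = log(2), u = 2.
The integral becomes ∫ cos(u) du from 1 to 2, with antiderivative sin(u).
Back in t: F(t) = sin(exp(t)).
Then F(log(2)) - F(0) = (sin(2)) - (sin(1)) = -sin(1) + sin(2).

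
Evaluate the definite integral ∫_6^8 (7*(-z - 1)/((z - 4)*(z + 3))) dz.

Factor the denominator: z**2 - z - 12 = (z + 3)(z - 4).
Partial fractions: 7*(-z - 1)/((z - 4)*(z + 3)) = -2/(z + 3) - 5/(z - 4).
An antiderivative is F(z) = -5*log(z - 4) - 2*log(z + 3).
Then F(8) - F(6) = (-10*log(2) - 2*log(11)) - (-4*log(3) - 5*log(2)) = -2*log(11) - 5*log(2) + 4*log(3).

-2*log(11) - 5*log(2) + 4*log(3)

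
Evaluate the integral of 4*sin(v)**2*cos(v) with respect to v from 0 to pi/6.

1/6

Let u = sin(v), so du = cos(v) dv. When v = 0, u = 0; when v = pi/6, u = 1/2.
The integral becomes 4·∫ u**2 du from 0 to 1/2, with antiderivative 4*u**3/3.
Back in v: F(v) = 4*sin(v)**3/3.
Then F(pi/6) - F(0) = (1/6) - (0) = 1/6.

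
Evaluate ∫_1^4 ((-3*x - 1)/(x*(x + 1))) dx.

Factor the denominator: x**2 + x = (x + 1)x.
Partial fractions: (-3*x - 1)/(x*(x + 1)) = -2/(x + 1) - 1/x.
An antiderivative is F(x) = -log(x) - 2*log(x + 1).
Then F(4) - F(1) = (-log(100)) - (-log(4)) = -log(25).

-log(25)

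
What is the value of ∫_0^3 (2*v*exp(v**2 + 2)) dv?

Let u = v**2 + 2, so du = 2*v dv. When v = 0, u = 2; when v = 3, u = 11.
The integral becomes ∫ exp(u) du from 2 to 11, with antiderivative exp(u).
Back in v: F(v) = exp(v**2 + 2).
Then F(3) - F(0) = (exp(11)) - (exp(2)) = -exp(2) + exp(11).

-exp(2) + exp(11)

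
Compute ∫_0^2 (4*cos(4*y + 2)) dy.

-sin(2) + sin(10)

Let u = 4*y + 2, so du = 4 dy. When y = 0, u = 2; when y = 2, u = 10.
The integral becomes ∫ cos(u) du from 2 to 10, with antiderivative sin(u).
Back in y: F(y) = sin(4*y + 2).
Then F(2) - F(0) = (sin(10)) - (sin(2)) = -sin(2) + sin(10).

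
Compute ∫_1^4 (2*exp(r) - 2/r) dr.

An antiderivative is F(r) = 2*exp(r) - 2*log(r).
Then F(4) - F(1) = (-2*log(4) + 2*exp(4)) - (2*exp(1)) = -2*exp(1) - 2*log(4) + 2*exp(4).

-2*exp(1) - 2*log(4) + 2*exp(4)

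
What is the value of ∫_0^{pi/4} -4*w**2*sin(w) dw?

-4*sqrt(2) - sqrt(2)*pi + sqrt(2)*pi**2/8 + 8

Integrate by parts twice (u = w^2, dv = -4*sin(w) dw).
An antiderivative is F(w) = 4*w**2*cos(w) - 8*w*sin(w) - 8*cos(w).
Then F(pi/4) - F(0) = (sqrt(2)*(-4 - pi + pi**2/8)) - (-8) = -4*sqrt(2) - sqrt(2)*pi + sqrt(2)*pi**2/8 + 8.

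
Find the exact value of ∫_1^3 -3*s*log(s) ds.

6 - 27*log(3)/2

Integrate by parts once (u = ln s, dv = -3*s ds).
An antiderivative is F(s) = -3*s**2*(2*log(s) - 1)/4.
Then F(3) - F(1) = (27/4 - 27*log(3)/2) - (3/4) = 6 - 27*log(3)/2.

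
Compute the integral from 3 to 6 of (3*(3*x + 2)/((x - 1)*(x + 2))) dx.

log(5) + 7*log(2)

Factor the denominator: x**2 + x - 2 = (x + 2)(x - 1).
Partial fractions: 3*(3*x + 2)/((x - 1)*(x + 2)) = 4/(x + 2) + 5/(x - 1).
An antiderivative is F(x) = 5*log(x - 1) + 4*log(x + 2).
Then F(6) - F(3) = (5*log(5) + 12*log(2)) - (5*log(2) + 4*log(5)) = log(5) + 7*log(2).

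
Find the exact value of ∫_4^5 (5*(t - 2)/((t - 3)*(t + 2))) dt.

-4*log(3) - 3*log(2) + 4*log(7)

Factor the denominator: t**2 - t - 6 = (t + 2)(t - 3).
Partial fractions: 5*(t - 2)/((t - 3)*(t + 2)) = 4/(t + 2) + 1/(t - 3).
An antiderivative is F(t) = log(t - 3) + 4*log(t + 2).
Then F(5) - F(4) = (log(2) + 4*log(7)) - (4*log(2) + 4*log(3)) = -4*log(3) - 3*log(2) + 4*log(7).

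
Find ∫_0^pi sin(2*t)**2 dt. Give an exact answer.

Use the identity sin^2(2*t) = (1 - cos(4*t))/2.
An antiderivative is F(t) = t/2 - sin(4*t)/8.
Then F(pi) - F(0) = (pi/2) - (0) = pi/2.

pi/2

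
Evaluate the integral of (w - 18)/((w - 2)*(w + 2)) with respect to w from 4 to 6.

Factor the denominator: w**2 - 4 = (w + 2)(w - 2).
Partial fractions: (w - 18)/((w - 2)*(w + 2)) = 5/(w + 2) - 4/(w - 2).
An antiderivative is F(w) = -4*log(w - 2) + 5*log(w + 2).
Then F(6) - F(4) = (7*log(2)) - (log(2) + 5*log(3)) = -5*log(3) + 6*log(2).

-5*log(3) + 6*log(2)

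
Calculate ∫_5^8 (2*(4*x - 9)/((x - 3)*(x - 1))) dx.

-13*log(2) + 3*log(5) + 5*log(7)

Factor the denominator: x**2 - 4*x + 3 = (x - 1)(x - 3).
Partial fractions: 2*(4*x - 9)/((x - 3)*(x - 1)) = 5/(x - 1) + 3/(x - 3).
An antiderivative is F(x) = 3*log(x - 3) + 5*log(x - 1).
Then F(8) - F(5) = (3*log(5) + 5*log(7)) - (13*log(2)) = -13*log(2) + 3*log(5) + 5*log(7).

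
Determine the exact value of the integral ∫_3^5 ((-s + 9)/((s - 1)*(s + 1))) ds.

-5*log(3) + 9*log(2)

Factor the denominator: s**2 - 1 = (s + 1)(s - 1).
Partial fractions: (-s + 9)/((s - 1)*(s + 1)) = -5/(s + 1) + 4/(s - 1).
An antiderivative is F(s) = 4*log(s - 1) - 5*log(s + 1).
Then F(5) - F(3) = (-5*log(3) + 3*log(2)) - (-log(64)) = -5*log(3) + 9*log(2).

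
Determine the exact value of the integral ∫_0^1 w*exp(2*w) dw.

Integrate by parts once (u = w, dv = exp(2*w) dw).
An antiderivative is F(w) = (2*w - 1)*exp(2*w)/4.
Then F(1) - F(0) = (exp(2)/4) - (-1/4) = 1/4 + exp(2)/4.

1/4 + exp(2)/4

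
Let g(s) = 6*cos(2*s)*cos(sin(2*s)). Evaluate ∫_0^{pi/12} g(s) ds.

3*sin(1/2)

Let u = sin(2*s), so du = 2*cos(2*s) ds. When s = 0, u = 0; when s = pi/12, u = 1/2.
The integral becomes 3·∫ cos(u) du from 0 to 1/2, with antiderivative 3*sin(u).
Back in s: F(s) = 3*sin(sin(2*s)).
Then F(pi/12) - F(0) = (3*sin(1/2)) - (0) = 3*sin(1/2).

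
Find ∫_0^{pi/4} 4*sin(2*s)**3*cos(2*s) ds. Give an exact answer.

Let u = sin(2*s), so du = 2*cos(2*s) ds. When s = 0, u = 0; when s = pi/4, u = 1.
The integral becomes 2·∫ u**3 du from 0 to 1, with antiderivative u**4/2.
Back in s: F(s) = sin(2*s)**4/2.
Then F(pi/4) - F(0) = (1/2) - (0) = 1/2.

1/2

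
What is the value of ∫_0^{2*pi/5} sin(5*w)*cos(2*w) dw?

5*sqrt(5)/84 + 25/84

Use the identity sin(5*w)cos(2*w) = [sin(7*w) + sin(3*w)]/2.
An antiderivative is F(w) = -cos(3*w)/6 - cos(7*w)/14.
Then F(2*pi/5) - F(0) = (5/84 + 5*sqrt(5)/84) - (-5/21) = 5*sqrt(5)/84 + 25/84.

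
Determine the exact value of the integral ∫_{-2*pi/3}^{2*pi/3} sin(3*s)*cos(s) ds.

0

Use the identity sin(3*s)cos(s) = [sin(4*s) + sin(2*s)]/2.
An antiderivative is F(s) = -cos(2*s)/4 - cos(4*s)/8.
Then F(2*pi/3) - F(-2*pi/3) = (3/16) - (3/16) = 0.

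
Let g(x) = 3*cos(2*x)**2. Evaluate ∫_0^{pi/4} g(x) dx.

3*pi/8

Use the identity cos^2(2*x) = (1 + cos(4*x))/2.
An antiderivative is F(x) = 3*x/2 + 3*sin(4*x)/8.
Then F(pi/4) - F(0) = (3*pi/8) - (0) = 3*pi/8.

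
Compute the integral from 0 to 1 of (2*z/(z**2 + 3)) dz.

log(4/3)

Let u = z**2 + 3, so du = 2*z dz. When z = 0, u = 3; when z = 1, u = 4.
The integral becomes ∫ 1/u du from 3 to 4, with antiderivative log(u).
Back in z: F(z) = log(z**2 + 3).
Then F(1) - F(0) = (log(4)) - (log(3)) = log(4/3).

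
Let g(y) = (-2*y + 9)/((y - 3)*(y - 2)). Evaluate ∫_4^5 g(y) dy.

Factor the denominator: y**2 - 5*y + 6 = (y - 2)(y - 3).
Partial fractions: (-2*y + 9)/((y - 3)*(y - 2)) = -5/(y - 2) + 3/(y - 3).
An antiderivative is F(y) = 3*log(y - 3) - 5*log(y - 2).
Then F(5) - F(4) = (-5*log(3) + 3*log(2)) - (-log(32)) = -5*log(3) + 8*log(2).

-5*log(3) + 8*log(2)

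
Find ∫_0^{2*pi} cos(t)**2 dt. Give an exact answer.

Use the identity cos^2(t) = (1 + cos(2*t))/2.
An antiderivative is F(t) = t/2 + sin(2*t)/4.
Then F(2*pi) - F(0) = (pi) - (0) = pi.

pi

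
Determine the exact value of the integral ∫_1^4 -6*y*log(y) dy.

45/2 - 96*log(2)

Integrate by parts once (u = ln y, dv = -6*y dy).
An antiderivative is F(y) = -3*y**2*(2*log(y) - 1)/2.
Then F(4) - F(1) = (24 - 96*log(2)) - (3/2) = 45/2 - 96*log(2).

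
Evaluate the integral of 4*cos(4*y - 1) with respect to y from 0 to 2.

Let u = 4*y - 1, so du = 4 dy. When y = 0, u = -1; when y = 2, u = 7.
The integral becomes ∫ cos(u) du from -1 to 7, with antiderivative sin(u).
Back in y: F(y) = sin(4*y - 1).
Then F(2) - F(0) = (sin(7)) - (-sin(1)) = sin(7) + sin(1).

sin(7) + sin(1)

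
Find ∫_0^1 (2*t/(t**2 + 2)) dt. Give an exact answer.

log(3/2)

Let u = t**2 + 2, so du = 2*t dt. When t = 0, u = 2; when t = 1, u = 3.
The integral becomes ∫ 1/u du from 2 to 3, with antiderivative log(u).
Back in t: F(t) = log(t**2 + 2).
Then F(1) - F(0) = (log(3)) - (log(2)) = log(3/2).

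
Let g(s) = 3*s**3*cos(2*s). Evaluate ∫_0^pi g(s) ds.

9*pi**2/4

Integrate by parts 3 times (u = s^3, dv = 3*cos(2*s) ds).
An antiderivative is F(s) = 3*s**3*sin(2*s)/2 + 9*s**2*cos(2*s)/4 - 9*s*sin(2*s)/4 - 9*cos(2*s)/8.
Then F(pi) - F(0) = (-9/8 + 9*pi**2/4) - (-9/8) = 9*pi**2/4.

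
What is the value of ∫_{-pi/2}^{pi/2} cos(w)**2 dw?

pi/2

Use the identity cos^2(w) = (1 + cos(2*w))/2.
An antiderivative is F(w) = w/2 + sin(2*w)/4.
Then F(pi/2) - F(-pi/2) = (pi/4) - (-pi/4) = pi/2.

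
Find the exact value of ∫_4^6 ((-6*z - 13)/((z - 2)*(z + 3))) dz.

Factor the denominator: z**2 + z - 6 = (z + 3)(z - 2).
Partial fractions: (-6*z - 13)/((z - 2)*(z + 3)) = -1/(z + 3) - 5/(z - 2).
An antiderivative is F(z) = -5*log(z - 2) - log(z + 3).
Then F(6) - F(4) = (-10*log(2) - 2*log(3)) - (-5*log(2) - log(7)) = -5*log(2) - 2*log(3) + log(7).

-5*log(2) - 2*log(3) + log(7)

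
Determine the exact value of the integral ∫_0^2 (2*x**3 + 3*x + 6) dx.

By the power rule, an antiderivative is F(x) = x**4/2 + 3*x**2/2 + 6*x.
Then F(2) - F(0) = (26) - (0) = 26.

26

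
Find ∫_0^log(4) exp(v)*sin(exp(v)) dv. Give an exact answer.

cos(1) - cos(4)

Let u = exp(v), so du = exp(v) dv. When v = 0, u = 1; when v = log(4), u = 4.
The integral becomes ∫ sin(u) du from 1 to 4, with antiderivative -cos(u).
Back in v: F(v) = -cos(exp(v)).
Then F(log(4)) - F(0) = (-cos(4)) - (-cos(1)) = cos(1) - cos(4).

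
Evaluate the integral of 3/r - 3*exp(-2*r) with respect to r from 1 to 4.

-3*exp(-2)/2 + 3*exp(-8)/2 + 6*log(2)

An antiderivative is F(r) = 3*log(r) + 3*exp(-2*r)/2.
Then F(4) - F(1) = (3*exp(-8)/2 + 6*log(2)) - (3*exp(-2)/2) = -3*exp(-2)/2 + 3*exp(-8)/2 + 6*log(2).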